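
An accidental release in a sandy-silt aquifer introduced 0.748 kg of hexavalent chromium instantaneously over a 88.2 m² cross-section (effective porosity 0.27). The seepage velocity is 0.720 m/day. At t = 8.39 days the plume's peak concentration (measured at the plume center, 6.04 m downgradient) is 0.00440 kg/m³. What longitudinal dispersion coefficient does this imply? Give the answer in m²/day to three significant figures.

0.483 m²/day

At the plume center C_max = M/(n_e·A·√(4πDt)), so D = M²/(4πt·(n_e·A·C_max)²).
n_e·A·C_max = 0.27 × 88.2 × 0.00440 = 0.1048 kg/m.
D = 0.748²/(4π × 8.39 × 0.1048²) = 0.483 m²/day.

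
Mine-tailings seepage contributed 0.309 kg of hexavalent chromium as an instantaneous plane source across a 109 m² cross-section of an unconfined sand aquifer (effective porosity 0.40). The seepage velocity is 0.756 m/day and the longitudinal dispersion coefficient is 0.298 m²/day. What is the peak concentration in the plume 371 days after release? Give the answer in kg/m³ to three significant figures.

0.000190 kg/m³

The peak of an instantaneous 1D plume sits at x = vt; there the Gaussian factor is 1 and C_max = M/(n_e·A·√(4πDt)), where n_e·A is the pore area the mass is dissolved in.
√(4πDt) = √(4π × 0.298 × 371) = 37.27 m, so C_max = 0.309/(0.40 × 109 × 37.27) = 0.000190 kg/m³.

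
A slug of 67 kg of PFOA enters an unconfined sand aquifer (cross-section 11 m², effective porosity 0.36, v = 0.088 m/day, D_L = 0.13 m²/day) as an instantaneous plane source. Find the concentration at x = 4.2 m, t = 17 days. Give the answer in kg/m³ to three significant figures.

For an instantaneous plane source, C(x,t) = M/(n_e·A·√(4πDt)) · exp(−(x−vt)²/(4Dt)), with n_e·A the pore (flow) area.
Plume center vt = 0.088 × 17 = 1.496 m, so the well at 4.2 m is 2.704 m downgradient of the peak.
√(4πDt) = 5.270 m, giving peak height M/(n_e·A·√(4πDt)) = 67/(0.36 × 11 × 5.270) = 3.210 kg/m³.
(x−vt)²/(4Dt) = (2.704)²/(4 × 0.13 × 17) = 0.8271; exp(−0.8271) = 0.4373.
C = 3.210 × 0.4373 = 1.40 kg/m³.

1.40 kg/m³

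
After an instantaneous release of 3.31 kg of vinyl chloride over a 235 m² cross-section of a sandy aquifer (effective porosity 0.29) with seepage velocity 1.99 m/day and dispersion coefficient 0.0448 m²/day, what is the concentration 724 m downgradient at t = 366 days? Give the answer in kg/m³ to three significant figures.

For an instantaneous plane source, C(x,t) = M/(n_e·A·√(4πDt)) · exp(−(x−vt)²/(4Dt)), with n_e·A the pore (flow) area.
Plume center vt = 1.99 × 366 = 728.34 m, so the well at 724 m is 4.34 m upgradient of the peak.
√(4πDt) = 14.35 m, giving peak height M/(n_e·A·√(4πDt)) = 3.31/(0.29 × 235 × 14.35) = 0.003385 kg/m³.
(x−vt)²/(4Dt) = (-4.34)²/(4 × 0.0448 × 366) = 0.2872; exp(−0.2872) = 0.7504.
C = 0.003385 × 0.7504 = 0.00254 kg/m³.

0.00254 kg/m³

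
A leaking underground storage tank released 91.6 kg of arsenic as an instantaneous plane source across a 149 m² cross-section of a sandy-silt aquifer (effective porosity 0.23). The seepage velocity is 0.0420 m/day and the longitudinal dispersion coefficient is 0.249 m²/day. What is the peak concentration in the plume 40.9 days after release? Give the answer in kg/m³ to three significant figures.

The peak of an instantaneous 1D plume sits at x = vt; there the Gaussian factor is 1 and C_max = M/(n_e·A·√(4πDt)), where n_e·A is the pore area the mass is dissolved in.
√(4πDt) = √(4π × 0.249 × 40.9) = 11.31 m, so C_max = 91.6/(0.23 × 149 × 11.31) = 0.236 kg/m³.

0.236 kg/m³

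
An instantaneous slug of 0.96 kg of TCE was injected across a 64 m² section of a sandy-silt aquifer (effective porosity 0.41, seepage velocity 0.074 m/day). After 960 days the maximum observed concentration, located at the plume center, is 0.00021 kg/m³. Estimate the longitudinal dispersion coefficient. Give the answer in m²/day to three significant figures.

At the plume center C_max = M/(n_e·A·√(4πDt)), so D = M²/(4πt·(n_e·A·C_max)²).
n_e·A·C_max = 0.41 × 64 × 0.00021 = 0.005510 kg/m.
D = 0.96²/(4π × 960 × 0.005510²) = 2.52 m²/day.

2.52 m²/day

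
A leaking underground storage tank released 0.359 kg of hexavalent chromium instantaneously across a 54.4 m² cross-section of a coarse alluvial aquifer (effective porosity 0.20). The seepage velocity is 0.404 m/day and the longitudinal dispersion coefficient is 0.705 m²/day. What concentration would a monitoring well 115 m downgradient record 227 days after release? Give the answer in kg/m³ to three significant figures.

0.000315 kg/m³

For an instantaneous plane source, C(x,t) = M/(n_e·A·√(4πDt)) · exp(−(x−vt)²/(4Dt)), with n_e·A the pore (flow) area.
Plume center vt = 0.404 × 227 = 91.708 m, so the well at 115 m is 23.292 m downgradient of the peak.
√(4πDt) = 44.84 m, giving peak height M/(n_e·A·√(4πDt)) = 0.359/(0.20 × 54.4 × 44.84) = 0.0007359 kg/m³.
(x−vt)²/(4Dt) = (23.292)²/(4 × 0.705 × 227) = 0.8475; exp(−0.8475) = 0.4285.
C = 0.0007359 × 0.4285 = 0.000315 kg/m³.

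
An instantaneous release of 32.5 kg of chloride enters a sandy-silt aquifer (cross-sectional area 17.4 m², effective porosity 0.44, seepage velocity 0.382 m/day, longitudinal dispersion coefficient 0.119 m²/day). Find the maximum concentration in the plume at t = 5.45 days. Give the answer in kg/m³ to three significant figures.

1.49 kg/m³

The peak of an instantaneous 1D plume sits at x = vt; there the Gaussian factor is 1 and C_max = M/(n_e·A·√(4πDt)), where n_e·A is the pore area the mass is dissolved in.
√(4πDt) = √(4π × 0.119 × 5.45) = 2.855 m, so C_max = 32.5/(0.44 × 17.4 × 2.855) = 1.49 kg/m³.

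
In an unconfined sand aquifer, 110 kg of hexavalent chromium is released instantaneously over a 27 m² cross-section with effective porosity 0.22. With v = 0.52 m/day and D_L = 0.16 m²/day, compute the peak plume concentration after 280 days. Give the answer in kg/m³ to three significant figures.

0.780 kg/m³

The peak of an instantaneous 1D plume sits at x = vt; there the Gaussian factor is 1 and C_max = M/(n_e·A·√(4πDt)), where n_e·A is the pore area the mass is dissolved in.
√(4πDt) = √(4π × 0.16 × 280) = 23.73 m, so C_max = 110/(0.22 × 27 × 23.73) = 0.780 kg/m³.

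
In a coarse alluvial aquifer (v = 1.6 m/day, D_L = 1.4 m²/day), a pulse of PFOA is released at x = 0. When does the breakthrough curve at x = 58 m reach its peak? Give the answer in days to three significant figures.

35.7 days

For the 1D instantaneous-source solution, setting ∂C/∂t = 0 at fixed x gives v²t² + 2Dt − x² = 0, so t = (√(D² + v²x²) − D)/v².
√(D² + v²x²) = √(1.4² + 1.6² × 58²) = 92.81; v² = 2.56.
t = (92.81 − 1.4)/2.56 = 35.7 days (vs. the pure-advection estimate x/v = 36.2 d).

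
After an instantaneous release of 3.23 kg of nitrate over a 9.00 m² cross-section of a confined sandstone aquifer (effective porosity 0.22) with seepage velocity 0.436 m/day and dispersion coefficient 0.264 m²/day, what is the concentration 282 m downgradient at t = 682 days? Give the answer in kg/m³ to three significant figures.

For an instantaneous plane source, C(x,t) = M/(n_e·A·√(4πDt)) · exp(−(x−vt)²/(4Dt)), with n_e·A the pore (flow) area.
Plume center vt = 0.436 × 682 = 297.352 m, so the well at 282 m is 15.352 m upgradient of the peak.
√(4πDt) = 47.57 m, giving peak height M/(n_e·A·√(4πDt)) = 3.23/(0.22 × 9.00 × 47.57) = 0.03429 kg/m³.
(x−vt)²/(4Dt) = (-15.352)²/(4 × 0.264 × 682) = 0.3273; exp(−0.3273) = 0.7209.
C = 0.03429 × 0.7209 = 0.0247 kg/m³.

0.0247 kg/m³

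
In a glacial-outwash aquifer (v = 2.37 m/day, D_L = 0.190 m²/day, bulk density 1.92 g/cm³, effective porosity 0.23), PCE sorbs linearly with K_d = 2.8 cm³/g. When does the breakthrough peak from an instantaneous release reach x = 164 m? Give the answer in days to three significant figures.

Retardation factor R = 1 + ρ_b·K_d/n = 1 + 1.92 × 2.8/0.23 = 24.37.
Sorption retards both mechanisms: v_R = v/R = 0.09725 m/day, D_R = D/R = 0.007796 m²/day.
Peak time from v_R²t² + 2D_R t − x² = 0: t = (√(D_R² + v_R²x²) − D_R)/v_R².
√(D_R² + v_R²x²) = √(0.007796² + 0.09725² × 164²) = 15.95; v_R² = 0.009458.
t = (15.95 − 0.007796)/0.009458 = 1690 days.

1690 days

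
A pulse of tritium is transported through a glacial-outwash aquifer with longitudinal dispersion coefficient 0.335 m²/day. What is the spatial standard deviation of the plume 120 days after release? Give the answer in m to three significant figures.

Dispersive spreading gives a Gaussian with σ² = 2Dt; advection only shifts the center.
σ = √(2 × 0.335 × 120) = 8.97 m.

8.97 m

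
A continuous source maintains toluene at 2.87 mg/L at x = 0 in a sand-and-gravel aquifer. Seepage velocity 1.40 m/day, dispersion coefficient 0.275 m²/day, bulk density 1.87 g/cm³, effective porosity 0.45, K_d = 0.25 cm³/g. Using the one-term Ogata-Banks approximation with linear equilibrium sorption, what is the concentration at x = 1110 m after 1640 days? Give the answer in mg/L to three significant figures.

2.23 mg/L

Retardation factor R = 1 + ρ_b·K_d/n = 1 + 1.87 × 0.25/0.45 = 2.039.
Sorption retards both mechanisms: v_R = v/R = 0.6866 m/day, D_R = D/R = 0.1349 m²/day.
v_R·t = 0.6866 × 1640 = 1126.024 m; 2√(D_R t) = 29.75 m; argument = (1110 − 1126.024)/29.75 = -0.5386.
C = C₀ × ½·erfc(-0.5386) = 2.87 × 0.7769 = 2.23 mg/L.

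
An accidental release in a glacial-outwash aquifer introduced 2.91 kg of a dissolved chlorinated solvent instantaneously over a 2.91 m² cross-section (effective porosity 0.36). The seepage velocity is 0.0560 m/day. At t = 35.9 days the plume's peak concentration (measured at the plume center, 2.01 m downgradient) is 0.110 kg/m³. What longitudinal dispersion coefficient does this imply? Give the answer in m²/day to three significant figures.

1.41 m²/day

At the plume center C_max = M/(n_e·A·√(4πDt)), so D = M²/(4πt·(n_e·A·C_max)²).
n_e·A·C_max = 0.36 × 2.91 × 0.110 = 0.1152 kg/m.
D = 2.91²/(4π × 35.9 × 0.1152²) = 1.41 m²/day.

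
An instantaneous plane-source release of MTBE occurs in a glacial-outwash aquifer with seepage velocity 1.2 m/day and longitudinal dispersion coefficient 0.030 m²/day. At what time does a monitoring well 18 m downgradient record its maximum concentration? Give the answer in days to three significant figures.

For the 1D instantaneous-source solution, setting ∂C/∂t = 0 at fixed x gives v²t² + 2Dt − x² = 0, so t = (√(D² + v²x²) − D)/v².
√(D² + v²x²) = √(0.030² + 1.2² × 18²) = 21.60; v² = 1.44.
t = (21.60 − 0.030)/1.44 = 15.0 days (vs. the pure-advection estimate x/v = 15.0 d).

15.0 days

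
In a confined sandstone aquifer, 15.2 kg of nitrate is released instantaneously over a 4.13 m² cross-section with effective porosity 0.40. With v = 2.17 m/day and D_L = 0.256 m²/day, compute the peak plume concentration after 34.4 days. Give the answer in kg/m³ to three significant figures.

The peak of an instantaneous 1D plume sits at x = vt; there the Gaussian factor is 1 and C_max = M/(n_e·A·√(4πDt)), where n_e·A is the pore area the mass is dissolved in.
√(4πDt) = √(4π × 0.256 × 34.4) = 10.52 m, so C_max = 15.2/(0.40 × 4.13 × 10.52) = 0.875 kg/m³.

0.875 kg/m³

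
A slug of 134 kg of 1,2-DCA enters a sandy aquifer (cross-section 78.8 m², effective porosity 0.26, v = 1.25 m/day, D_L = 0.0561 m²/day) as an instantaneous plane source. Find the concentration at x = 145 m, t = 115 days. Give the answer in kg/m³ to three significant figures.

0.684 kg/m³

For an instantaneous plane source, C(x,t) = M/(n_e·A·√(4πDt)) · exp(−(x−vt)²/(4Dt)), with n_e·A the pore (flow) area.
Plume center vt = 1.25 × 115 = 143.75 m, so the well at 145 m is 1.25 m downgradient of the peak.
√(4πDt) = 9.004 m, giving peak height M/(n_e·A·√(4πDt)) = 134/(0.26 × 78.8 × 9.004) = 0.7264 kg/m³.
(x−vt)²/(4Dt) = (1.25)²/(4 × 0.0561 × 115) = 0.06055; exp(−0.06055) = 0.9412.
C = 0.7264 × 0.9412 = 0.684 kg/m³.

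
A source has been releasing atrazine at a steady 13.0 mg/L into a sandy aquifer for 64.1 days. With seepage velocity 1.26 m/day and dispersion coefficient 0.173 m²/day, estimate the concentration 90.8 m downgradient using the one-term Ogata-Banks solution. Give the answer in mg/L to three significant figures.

For a continuous step input, C/C₀ ≈ ½·erfc((x−vt)/(2√(Dt))).
vt = 1.26 × 64.1 = 80.766 m and 2√(Dt) = 2√(0.173 × 64.1) = 6.660 m.
Argument (x−vt)/(2√(Dt)) = (90.8 − 80.766)/6.660 = 1.507; ½·erfc(1.507) = 0.01654.
C = 13.0 × 0.01654 = 0.215 mg/L.

0.215 mg/L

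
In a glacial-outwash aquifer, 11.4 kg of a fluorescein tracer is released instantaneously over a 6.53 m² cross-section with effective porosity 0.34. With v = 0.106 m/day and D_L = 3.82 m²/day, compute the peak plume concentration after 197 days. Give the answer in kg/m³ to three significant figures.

0.0528 kg/m³

The peak of an instantaneous 1D plume sits at x = vt; there the Gaussian factor is 1 and C_max = M/(n_e·A·√(4πDt)), where n_e·A is the pore area the mass is dissolved in.
√(4πDt) = √(4π × 3.82 × 197) = 97.25 m, so C_max = 11.4/(0.34 × 6.53 × 97.25) = 0.0528 kg/m³.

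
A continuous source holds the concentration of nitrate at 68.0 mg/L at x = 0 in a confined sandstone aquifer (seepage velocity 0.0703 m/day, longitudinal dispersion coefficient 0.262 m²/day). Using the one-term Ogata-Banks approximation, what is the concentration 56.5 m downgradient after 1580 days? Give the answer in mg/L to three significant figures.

66.0 mg/L

For a continuous step input, C/C₀ ≈ ½·erfc((x−vt)/(2√(Dt))).
vt = 0.0703 × 1580 = 111.074 m and 2√(Dt) = 2√(0.262 × 1580) = 40.69 m.
Argument (x−vt)/(2√(Dt)) = (56.5 − 111.074)/40.69 = -1.341; ½·erfc(-1.341) = 0.9711.
C = 68.0 × 0.9711 = 66.0 mg/L.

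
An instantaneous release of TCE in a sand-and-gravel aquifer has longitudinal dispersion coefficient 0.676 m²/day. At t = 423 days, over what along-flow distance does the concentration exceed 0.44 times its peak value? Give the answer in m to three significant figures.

61.3 m

The plume is Gaussian with σ = √(2Dt) = √(2 × 0.676 × 423) = 23.91 m.
C/C_peak = exp(−Δx²/(2σ²)) = 0.44 ⇒ Δx = σ·√(−2 ln 0.44) = 23.91 × 1.281 = 30.63 m.
Width = 2Δx = 61.3 m.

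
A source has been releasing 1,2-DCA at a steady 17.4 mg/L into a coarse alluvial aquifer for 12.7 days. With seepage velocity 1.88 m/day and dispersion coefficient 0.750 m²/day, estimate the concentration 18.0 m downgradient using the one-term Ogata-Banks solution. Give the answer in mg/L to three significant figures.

15.8 mg/L

For a continuous step input, C/C₀ ≈ ½·erfc((x−vt)/(2√(Dt))).
vt = 1.88 × 12.7 = 23.876 m and 2√(Dt) = 2√(0.750 × 12.7) = 6.173 m.
Argument (x−vt)/(2√(Dt)) = (18.0 − 23.876)/6.173 = -0.9519; ½·erfc(-0.9519) = 0.9109.
C = 17.4 × 0.9109 = 15.8 mg/L.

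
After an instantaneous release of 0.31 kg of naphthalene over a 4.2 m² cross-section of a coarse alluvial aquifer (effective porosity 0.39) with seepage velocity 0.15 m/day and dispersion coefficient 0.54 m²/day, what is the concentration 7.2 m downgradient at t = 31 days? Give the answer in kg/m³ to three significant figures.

For an instantaneous plane source, C(x,t) = M/(n_e·A·√(4πDt)) · exp(−(x−vt)²/(4Dt)), with n_e·A the pore (flow) area.
Plume center vt = 0.15 × 31 = 4.65 m, so the well at 7.2 m is 2.55 m downgradient of the peak.
√(4πDt) = 14.50 m, giving peak height M/(n_e·A·√(4πDt)) = 0.31/(0.39 × 4.2 × 14.50) = 0.01305 kg/m³.
(x−vt)²/(4Dt) = (2.55)²/(4 × 0.54 × 31) = 0.09711; exp(−0.09711) = 0.9075.
C = 0.01305 × 0.9075 = 0.0118 kg/m³.

0.0118 kg/m³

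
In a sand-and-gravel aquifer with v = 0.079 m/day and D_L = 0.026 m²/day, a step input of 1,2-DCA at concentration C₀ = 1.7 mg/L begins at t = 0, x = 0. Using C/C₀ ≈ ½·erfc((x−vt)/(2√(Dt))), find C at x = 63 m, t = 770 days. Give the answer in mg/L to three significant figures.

For a continuous step input, C/C₀ ≈ ½·erfc((x−vt)/(2√(Dt))).
vt = 0.079 × 770 = 60.83 m and 2√(Dt) = 2√(0.026 × 770) = 8.949 m.
Argument (x−vt)/(2√(Dt)) = (63 − 60.83)/8.949 = 0.2425; ½·erfc(0.2425) = 0.3658.
C = 1.7 × 0.3658 = 0.622 mg/L.

0.622 mg/L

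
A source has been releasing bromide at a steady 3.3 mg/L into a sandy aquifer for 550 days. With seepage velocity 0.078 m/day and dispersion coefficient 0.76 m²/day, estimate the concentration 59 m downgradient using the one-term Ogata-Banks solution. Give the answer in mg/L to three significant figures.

0.953 mg/L

For a continuous step input, C/C₀ ≈ ½·erfc((x−vt)/(2√(Dt))).
vt = 0.078 × 550 = 42.9 m and 2√(Dt) = 2√(0.76 × 550) = 40.89 m.
Argument (x−vt)/(2√(Dt)) = (59 − 42.9)/40.89 = 0.3937; ½·erfc(0.3937) = 0.2888.
C = 3.3 × 0.2888 = 0.953 mg/L.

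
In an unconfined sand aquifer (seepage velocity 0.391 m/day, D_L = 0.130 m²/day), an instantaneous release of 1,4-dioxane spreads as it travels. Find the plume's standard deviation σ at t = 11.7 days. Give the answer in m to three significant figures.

1.74 m

Dispersive spreading gives a Gaussian with σ² = 2Dt; advection only shifts the center.
σ = √(2 × 0.130 × 11.7) = 1.74 m.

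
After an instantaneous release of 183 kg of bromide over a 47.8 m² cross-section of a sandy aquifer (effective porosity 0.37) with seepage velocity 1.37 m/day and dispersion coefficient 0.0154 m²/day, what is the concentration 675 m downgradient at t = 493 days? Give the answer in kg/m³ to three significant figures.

For an instantaneous plane source, C(x,t) = M/(n_e·A·√(4πDt)) · exp(−(x−vt)²/(4Dt)), with n_e·A the pore (flow) area.
Plume center vt = 1.37 × 493 = 675.41 m, so the well at 675 m is 0.41 m upgradient of the peak.
√(4πDt) = 9.768 m, giving peak height M/(n_e·A·√(4πDt)) = 183/(0.37 × 47.8 × 9.768) = 1.059 kg/m³.
(x−vt)²/(4Dt) = (-0.41)²/(4 × 0.0154 × 493) = 0.005535; exp(−0.005535) = 0.9945.
C = 1.059 × 0.9945 = 1.05 kg/m³.

1.05 kg/m³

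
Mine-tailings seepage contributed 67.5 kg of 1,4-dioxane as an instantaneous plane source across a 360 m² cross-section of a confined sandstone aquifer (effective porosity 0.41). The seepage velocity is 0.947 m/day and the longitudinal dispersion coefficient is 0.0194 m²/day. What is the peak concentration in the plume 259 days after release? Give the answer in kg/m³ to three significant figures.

0.0576 kg/m³

The peak of an instantaneous 1D plume sits at x = vt; there the Gaussian factor is 1 and C_max = M/(n_e·A·√(4πDt)), where n_e·A is the pore area the mass is dissolved in.
√(4πDt) = √(4π × 0.0194 × 259) = 7.946 m, so C_max = 67.5/(0.41 × 360 × 7.946) = 0.0576 kg/m³.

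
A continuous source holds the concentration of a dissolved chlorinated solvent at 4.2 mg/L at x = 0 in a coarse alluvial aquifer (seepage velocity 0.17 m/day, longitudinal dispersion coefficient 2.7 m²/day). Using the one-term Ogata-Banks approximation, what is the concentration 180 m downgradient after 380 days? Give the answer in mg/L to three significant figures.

For a continuous step input, C/C₀ ≈ ½·erfc((x−vt)/(2√(Dt))).
vt = 0.17 × 380 = 64.6 m and 2√(Dt) = 2√(2.7 × 380) = 64.06 m.
Argument (x−vt)/(2√(Dt)) = (180 − 64.6)/64.06 = 1.801; ½·erfc(1.801) = 0.005433.
C = 4.2 × 0.005433 = 0.0228 mg/L.

0.0228 mg/L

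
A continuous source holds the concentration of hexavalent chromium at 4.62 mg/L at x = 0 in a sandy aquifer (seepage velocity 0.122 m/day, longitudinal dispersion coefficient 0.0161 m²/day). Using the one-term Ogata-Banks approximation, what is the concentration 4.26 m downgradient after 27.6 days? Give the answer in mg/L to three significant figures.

For a continuous step input, C/C₀ ≈ ½·erfc((x−vt)/(2√(Dt))).
vt = 0.122 × 27.6 = 3.3672 m and 2√(Dt) = 2√(0.0161 × 27.6) = 1.333 m.
Argument (x−vt)/(2√(Dt)) = (4.26 − 3.3672)/1.333 = 0.6698; ½·erfc(0.6698) = 0.1718.
C = 4.62 × 0.1718 = 0.794 mg/L.

0.794 mg/L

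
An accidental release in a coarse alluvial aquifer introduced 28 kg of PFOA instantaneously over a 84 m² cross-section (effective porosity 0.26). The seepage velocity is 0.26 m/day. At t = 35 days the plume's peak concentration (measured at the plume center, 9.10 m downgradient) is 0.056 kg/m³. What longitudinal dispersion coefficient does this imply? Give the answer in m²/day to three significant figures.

1.19 m²/day

At the plume center C_max = M/(n_e·A·√(4πDt)), so D = M²/(4πt·(n_e·A·C_max)²).
n_e·A·C_max = 0.26 × 84 × 0.056 = 1.223 kg/m.
D = 28²/(4π × 35 × 1.223²) = 1.19 m²/day.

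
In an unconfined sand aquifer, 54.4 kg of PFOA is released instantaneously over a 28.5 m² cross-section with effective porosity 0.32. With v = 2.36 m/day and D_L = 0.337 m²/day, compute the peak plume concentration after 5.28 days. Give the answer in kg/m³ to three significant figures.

1.26 kg/m³

The peak of an instantaneous 1D plume sits at x = vt; there the Gaussian factor is 1 and C_max = M/(n_e·A·√(4πDt)), where n_e·A is the pore area the mass is dissolved in.
√(4πDt) = √(4π × 0.337 × 5.28) = 4.729 m, so C_max = 54.4/(0.32 × 28.5 × 4.729) = 1.26 kg/m³.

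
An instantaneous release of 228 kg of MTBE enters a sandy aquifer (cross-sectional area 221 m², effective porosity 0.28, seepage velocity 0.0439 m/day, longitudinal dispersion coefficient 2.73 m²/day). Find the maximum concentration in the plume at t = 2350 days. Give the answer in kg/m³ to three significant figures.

0.0130 kg/m³

The peak of an instantaneous 1D plume sits at x = vt; there the Gaussian factor is 1 and C_max = M/(n_e·A·√(4πDt)), where n_e·A is the pore area the mass is dissolved in.
√(4πDt) = √(4π × 2.73 × 2350) = 283.9 m, so C_max = 228/(0.28 × 221 × 283.9) = 0.0130 kg/m³.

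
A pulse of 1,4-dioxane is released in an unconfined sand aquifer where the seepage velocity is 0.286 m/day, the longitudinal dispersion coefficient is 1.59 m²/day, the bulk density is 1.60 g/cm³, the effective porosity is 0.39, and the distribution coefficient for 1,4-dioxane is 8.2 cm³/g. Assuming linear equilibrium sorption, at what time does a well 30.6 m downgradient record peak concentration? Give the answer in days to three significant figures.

Retardation factor R = 1 + ρ_b·K_d/n = 1 + 1.60 × 8.2/0.39 = 34.64.
Sorption retards both mechanisms: v_R = v/R = 0.008256 m/day, D_R = D/R = 0.04590 m²/day.
Peak time from v_R²t² + 2D_R t − x² = 0: t = (√(D_R² + v_R²x²) − D_R)/v_R².
√(D_R² + v_R²x²) = √(0.04590² + 0.008256² × 30.6²) = 0.2568; v_R² = 6.816e-05.
t = (0.2568 − 0.04590)/6.816e-05 = 3090 days.

3090 days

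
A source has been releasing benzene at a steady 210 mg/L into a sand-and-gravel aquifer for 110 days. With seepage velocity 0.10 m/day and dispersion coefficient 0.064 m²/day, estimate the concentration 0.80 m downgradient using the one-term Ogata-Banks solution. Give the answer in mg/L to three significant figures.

209 mg/L

For a continuous step input, C/C₀ ≈ ½·erfc((x−vt)/(2√(Dt))).
vt = 0.10 × 110 = 11 m and 2√(Dt) = 2√(0.064 × 110) = 5.307 m.
Argument (x−vt)/(2√(Dt)) = (0.80 − 11)/5.307 = -1.922; ½·erfc(-1.922) = 0.9967.
C = 210 × 0.9967 = 209 mg/L.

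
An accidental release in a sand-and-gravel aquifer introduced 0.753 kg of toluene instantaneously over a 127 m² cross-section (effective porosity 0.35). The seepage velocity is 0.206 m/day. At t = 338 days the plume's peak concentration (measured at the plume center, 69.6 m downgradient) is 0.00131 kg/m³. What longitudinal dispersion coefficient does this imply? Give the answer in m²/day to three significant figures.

0.0394 m²/day

At the plume center C_max = M/(n_e·A·√(4πDt)), so D = M²/(4πt·(n_e·A·C_max)²).
n_e·A·C_max = 0.35 × 127 × 0.00131 = 0.05823 kg/m.
D = 0.753²/(4π × 338 × 0.05823²) = 0.0394 m²/day.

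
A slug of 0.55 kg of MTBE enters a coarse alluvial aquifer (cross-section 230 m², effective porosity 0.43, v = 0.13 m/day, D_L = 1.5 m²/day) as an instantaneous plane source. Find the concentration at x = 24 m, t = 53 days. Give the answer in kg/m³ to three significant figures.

7.01e-05 kg/m³

For an instantaneous plane source, C(x,t) = M/(n_e·A·√(4πDt)) · exp(−(x−vt)²/(4Dt)), with n_e·A the pore (flow) area.
Plume center vt = 0.13 × 53 = 6.89 m, so the well at 24 m is 17.11 m downgradient of the peak.
√(4πDt) = 31.61 m, giving peak height M/(n_e·A·√(4πDt)) = 0.55/(0.43 × 230 × 31.61) = 0.0001759 kg/m³.
(x−vt)²/(4Dt) = (17.11)²/(4 × 1.5 × 53) = 0.9206; exp(−0.9206) = 0.3983.
C = 0.0001759 × 0.3983 = 7.01e-05 kg/m³.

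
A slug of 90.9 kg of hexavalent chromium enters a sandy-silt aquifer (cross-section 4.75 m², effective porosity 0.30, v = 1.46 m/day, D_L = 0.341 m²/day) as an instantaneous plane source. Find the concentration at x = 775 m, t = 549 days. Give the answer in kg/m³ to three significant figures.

For an instantaneous plane source, C(x,t) = M/(n_e·A·√(4πDt)) · exp(−(x−vt)²/(4Dt)), with n_e·A the pore (flow) area.
Plume center vt = 1.46 × 549 = 801.54 m, so the well at 775 m is 26.54 m upgradient of the peak.
√(4πDt) = 48.50 m, giving peak height M/(n_e·A·√(4πDt)) = 90.9/(0.30 × 4.75 × 48.50) = 1.315 kg/m³.
(x−vt)²/(4Dt) = (-26.54)²/(4 × 0.341 × 549) = 0.9406; exp(−0.9406) = 0.3904.
C = 1.315 × 0.3904 = 0.513 kg/m³.

0.513 kg/m³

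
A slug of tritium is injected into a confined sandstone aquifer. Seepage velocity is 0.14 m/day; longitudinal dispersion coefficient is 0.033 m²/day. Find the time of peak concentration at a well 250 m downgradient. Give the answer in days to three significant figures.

For the 1D instantaneous-source solution, setting ∂C/∂t = 0 at fixed x gives v²t² + 2Dt − x² = 0, so t = (√(D² + v²x²) − D)/v².
√(D² + v²x²) = √(0.033² + 0.14² × 250²) = 35.00; v² = 0.0196.
t = (35.00 − 0.033)/0.0196 = 1780 days (vs. the pure-advection estimate x/v = 1790 d).

1780 days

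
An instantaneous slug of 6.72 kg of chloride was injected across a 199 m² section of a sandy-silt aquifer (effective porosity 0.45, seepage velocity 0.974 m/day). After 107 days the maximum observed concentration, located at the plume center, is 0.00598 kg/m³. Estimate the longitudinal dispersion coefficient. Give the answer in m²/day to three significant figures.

At the plume center C_max = M/(n_e·A·√(4πDt)), so D = M²/(4πt·(n_e·A·C_max)²).
n_e·A·C_max = 0.45 × 199 × 0.00598 = 0.5355 kg/m.
D = 6.72²/(4π × 107 × 0.5355²) = 0.117 m²/day.

0.117 m²/day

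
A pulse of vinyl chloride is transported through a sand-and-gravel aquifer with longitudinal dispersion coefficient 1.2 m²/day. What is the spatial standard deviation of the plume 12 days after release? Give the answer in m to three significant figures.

Dispersive spreading gives a Gaussian with σ² = 2Dt; advection only shifts the center.
σ = √(2 × 1.2 × 12) = 5.37 m.

5.37 m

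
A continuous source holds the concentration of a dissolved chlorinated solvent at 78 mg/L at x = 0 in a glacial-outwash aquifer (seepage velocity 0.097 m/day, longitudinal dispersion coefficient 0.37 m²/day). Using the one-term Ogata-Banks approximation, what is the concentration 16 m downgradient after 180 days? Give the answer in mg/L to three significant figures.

42.9 mg/L

For a continuous step input, C/C₀ ≈ ½·erfc((x−vt)/(2√(Dt))).
vt = 0.097 × 180 = 17.46 m and 2√(Dt) = 2√(0.37 × 180) = 16.32 m.
Argument (x−vt)/(2√(Dt)) = (16 − 17.46)/16.32 = -0.08946; ½·erfc(-0.08946) = 0.5503.
C = 78 × 0.5503 = 42.9 mg/L.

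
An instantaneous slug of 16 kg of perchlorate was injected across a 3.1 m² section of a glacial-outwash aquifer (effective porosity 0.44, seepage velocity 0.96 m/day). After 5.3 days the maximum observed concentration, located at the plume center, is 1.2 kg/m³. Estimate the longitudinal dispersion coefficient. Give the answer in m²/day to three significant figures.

1.43 m²/day

At the plume center C_max = M/(n_e·A·√(4πDt)), so D = M²/(4πt·(n_e·A·C_max)²).
n_e·A·C_max = 0.44 × 3.1 × 1.2 = 1.637 kg/m.
D = 16²/(4π × 5.3 × 1.637²) = 1.43 m²/day.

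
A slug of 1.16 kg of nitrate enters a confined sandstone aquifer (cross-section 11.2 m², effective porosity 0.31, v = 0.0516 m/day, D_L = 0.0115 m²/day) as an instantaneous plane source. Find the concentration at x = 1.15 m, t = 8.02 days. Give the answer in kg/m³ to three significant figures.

For an instantaneous plane source, C(x,t) = M/(n_e·A·√(4πDt)) · exp(−(x−vt)²/(4Dt)), with n_e·A the pore (flow) area.
Plume center vt = 0.0516 × 8.02 = 0.413832 m, so the well at 1.15 m is 0.736168 m downgradient of the peak.
√(4πDt) = 1.077 m, giving peak height M/(n_e·A·√(4πDt)) = 1.16/(0.31 × 11.2 × 1.077) = 0.3102 kg/m³.
(x−vt)²/(4Dt) = (0.736168)²/(4 × 0.0115 × 8.02) = 1.469; exp(−1.469) = 0.2302.
C = 0.3102 × 0.2302 = 0.0714 kg/m³.

0.0714 kg/m³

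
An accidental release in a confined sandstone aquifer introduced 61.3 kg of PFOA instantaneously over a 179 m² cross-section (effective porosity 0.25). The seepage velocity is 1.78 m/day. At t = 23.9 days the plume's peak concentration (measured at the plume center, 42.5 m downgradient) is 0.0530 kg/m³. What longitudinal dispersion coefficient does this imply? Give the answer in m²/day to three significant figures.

2.22 m²/day

At the plume center C_max = M/(n_e·A·√(4πDt)), so D = M²/(4πt·(n_e·A·C_max)²).
n_e·A·C_max = 0.25 × 179 × 0.0530 = 2.372 kg/m.
D = 61.3²/(4π × 23.9 × 2.372²) = 2.22 m²/day.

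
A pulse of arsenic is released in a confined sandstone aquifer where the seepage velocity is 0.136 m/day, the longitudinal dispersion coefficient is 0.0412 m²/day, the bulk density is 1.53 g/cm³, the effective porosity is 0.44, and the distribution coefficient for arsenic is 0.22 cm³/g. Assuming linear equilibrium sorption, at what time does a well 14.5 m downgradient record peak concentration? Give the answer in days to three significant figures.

184 days

Retardation factor R = 1 + ρ_b·K_d/n = 1 + 1.53 × 0.22/0.44 = 1.765.
Sorption retards both mechanisms: v_R = v/R = 0.07705 m/day, D_R = D/R = 0.02334 m²/day.
Peak time from v_R²t² + 2D_R t − x² = 0: t = (√(D_R² + v_R²x²) − D_R)/v_R².
√(D_R² + v_R²x²) = √(0.02334² + 0.07705² × 14.5²) = 1.117; v_R² = 0.005937.
t = (1.117 − 0.02334)/0.005937 = 184 days.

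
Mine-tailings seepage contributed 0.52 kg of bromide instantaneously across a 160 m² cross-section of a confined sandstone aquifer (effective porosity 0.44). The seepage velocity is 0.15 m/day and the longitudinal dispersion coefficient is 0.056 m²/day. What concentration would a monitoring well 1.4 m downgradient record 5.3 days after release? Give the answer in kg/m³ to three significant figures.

For an instantaneous plane source, C(x,t) = M/(n_e·A·√(4πDt)) · exp(−(x−vt)²/(4Dt)), with n_e·A the pore (flow) area.
Plume center vt = 0.15 × 5.3 = 0.795 m, so the well at 1.4 m is 0.605 m downgradient of the peak.
√(4πDt) = 1.931 m, giving peak height M/(n_e·A·√(4πDt)) = 0.52/(0.44 × 160 × 1.931) = 0.003825 kg/m³.
(x−vt)²/(4Dt) = (0.605)²/(4 × 0.056 × 5.3) = 0.3083; exp(−0.3083) = 0.7347.
C = 0.003825 × 0.7347 = 0.00281 kg/m³.

0.00281 kg/m³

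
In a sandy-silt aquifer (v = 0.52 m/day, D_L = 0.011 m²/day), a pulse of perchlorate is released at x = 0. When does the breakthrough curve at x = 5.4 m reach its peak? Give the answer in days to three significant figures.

10.3 days

For the 1D instantaneous-source solution, setting ∂C/∂t = 0 at fixed x gives v²t² + 2Dt − x² = 0, so t = (√(D² + v²x²) − D)/v².
√(D² + v²x²) = √(0.011² + 0.52² × 5.4²) = 2.808; v² = 0.2704.
t = (2.808 − 0.011)/0.2704 = 10.3 days (vs. the pure-advection estimate x/v = 10.4 d).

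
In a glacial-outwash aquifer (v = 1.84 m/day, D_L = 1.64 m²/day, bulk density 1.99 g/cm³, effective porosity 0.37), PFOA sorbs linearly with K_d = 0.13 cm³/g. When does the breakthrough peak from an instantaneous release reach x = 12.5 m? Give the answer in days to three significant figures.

Retardation factor R = 1 + ρ_b·K_d/n = 1 + 1.99 × 0.13/0.37 = 1.699.
Sorption retards both mechanisms: v_R = v/R = 1.083 m/day, D_R = D/R = 0.9653 m²/day.
Peak time from v_R²t² + 2D_R t − x² = 0: t = (√(D_R² + v_R²x²) − D_R)/v_R².
√(D_R² + v_R²x²) = √(0.9653² + 1.083² × 12.5²) = 13.57; v_R² = 1.173.
t = (13.57 − 0.9653)/1.173 = 10.7 days.

10.7 days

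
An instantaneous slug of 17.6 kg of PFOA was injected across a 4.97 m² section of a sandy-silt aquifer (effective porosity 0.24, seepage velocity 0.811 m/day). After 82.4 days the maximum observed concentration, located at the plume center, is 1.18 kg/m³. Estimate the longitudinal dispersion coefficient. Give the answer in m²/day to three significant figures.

0.151 m²/day

At the plume center C_max = M/(n_e·A·√(4πDt)), so D = M²/(4πt·(n_e·A·C_max)²).
n_e·A·C_max = 0.24 × 4.97 × 1.18 = 1.408 kg/m.
D = 17.6²/(4π × 82.4 × 1.408²) = 0.151 m²/day.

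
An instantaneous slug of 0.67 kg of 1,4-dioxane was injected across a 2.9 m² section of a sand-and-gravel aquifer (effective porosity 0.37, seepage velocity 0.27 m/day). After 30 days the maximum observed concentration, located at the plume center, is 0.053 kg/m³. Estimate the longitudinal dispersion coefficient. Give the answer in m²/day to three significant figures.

At the plume center C_max = M/(n_e·A·√(4πDt)), so D = M²/(4πt·(n_e·A·C_max)²).
n_e·A·C_max = 0.37 × 2.9 × 0.053 = 0.05687 kg/m.
D = 0.67²/(4π × 30 × 0.05687²) = 0.368 m²/day.

0.368 m²/day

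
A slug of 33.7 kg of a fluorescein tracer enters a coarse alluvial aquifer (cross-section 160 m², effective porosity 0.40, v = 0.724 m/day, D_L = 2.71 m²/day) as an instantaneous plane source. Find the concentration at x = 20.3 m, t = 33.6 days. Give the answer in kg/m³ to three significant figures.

0.0149 kg/m³

For an instantaneous plane source, C(x,t) = M/(n_e·A·√(4πDt)) · exp(−(x−vt)²/(4Dt)), with n_e·A the pore (flow) area.
Plume center vt = 0.724 × 33.6 = 24.3264 m, so the well at 20.3 m is 4.0264 m upgradient of the peak.
√(4πDt) = 33.83 m, giving peak height M/(n_e·A·√(4πDt)) = 33.7/(0.40 × 160 × 33.83) = 0.01556 kg/m³.
(x−vt)²/(4Dt) = (-4.0264)²/(4 × 2.71 × 33.6) = 0.04451; exp(−0.04451) = 0.9565.
C = 0.01556 × 0.9565 = 0.0149 kg/m³.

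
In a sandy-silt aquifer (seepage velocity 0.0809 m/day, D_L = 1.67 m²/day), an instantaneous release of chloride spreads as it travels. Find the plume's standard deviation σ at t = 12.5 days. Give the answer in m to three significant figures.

6.46 m

Dispersive spreading gives a Gaussian with σ² = 2Dt; advection only shifts the center.
σ = √(2 × 1.67 × 12.5) = 6.46 m.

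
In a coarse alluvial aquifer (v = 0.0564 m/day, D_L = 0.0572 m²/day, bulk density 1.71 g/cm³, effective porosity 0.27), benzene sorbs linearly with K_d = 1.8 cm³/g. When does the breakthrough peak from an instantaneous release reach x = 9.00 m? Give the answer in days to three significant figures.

1770 days

Retardation factor R = 1 + ρ_b·K_d/n = 1 + 1.71 × 1.8/0.27 = 12.40.
Sorption retards both mechanisms: v_R = v/R = 0.004548 m/day, D_R = D/R = 0.004613 m²/day.
Peak time from v_R²t² + 2D_R t − x² = 0: t = (√(D_R² + v_R²x²) − D_R)/v_R².
√(D_R² + v_R²x²) = √(0.004613² + 0.004548² × 9.00²) = 0.04119; v_R² = 2.068e-05.
t = (0.04119 − 0.004613)/2.068e-05 = 1770 days.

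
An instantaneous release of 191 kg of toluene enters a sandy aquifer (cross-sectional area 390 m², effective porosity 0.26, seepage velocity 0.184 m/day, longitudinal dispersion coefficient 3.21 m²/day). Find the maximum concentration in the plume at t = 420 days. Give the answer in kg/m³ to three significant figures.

0.0145 kg/m³

The peak of an instantaneous 1D plume sits at x = vt; there the Gaussian factor is 1 and C_max = M/(n_e·A·√(4πDt)), where n_e·A is the pore area the mass is dissolved in.
√(4πDt) = √(4π × 3.21 × 420) = 130.2 m, so C_max = 191/(0.26 × 390 × 130.2) = 0.0145 kg/m³.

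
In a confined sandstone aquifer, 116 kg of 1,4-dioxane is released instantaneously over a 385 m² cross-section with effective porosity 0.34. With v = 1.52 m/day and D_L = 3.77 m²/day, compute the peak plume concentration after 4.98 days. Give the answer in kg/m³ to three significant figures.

The peak of an instantaneous 1D plume sits at x = vt; there the Gaussian factor is 1 and C_max = M/(n_e·A·√(4πDt)), where n_e·A is the pore area the mass is dissolved in.
√(4πDt) = √(4π × 3.77 × 4.98) = 15.36 m, so C_max = 116/(0.34 × 385 × 15.36) = 0.0577 kg/m³.

0.0577 kg/m³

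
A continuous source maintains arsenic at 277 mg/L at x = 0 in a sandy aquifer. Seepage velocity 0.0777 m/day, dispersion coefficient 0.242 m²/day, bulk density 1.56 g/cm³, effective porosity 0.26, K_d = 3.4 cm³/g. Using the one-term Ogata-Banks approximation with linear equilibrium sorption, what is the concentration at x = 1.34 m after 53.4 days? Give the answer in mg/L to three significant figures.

41.1 mg/L

Retardation factor R = 1 + ρ_b·K_d/n = 1 + 1.56 × 3.4/0.26 = 21.40.
Sorption retards both mechanisms: v_R = v/R = 0.003631 m/day, D_R = D/R = 0.01131 m²/day.
v_R·t = 0.003631 × 53.4 = 0.1938954 m; 2√(D_R t) = 1.554 m; argument = (1.34 − 0.1938954)/1.554 = 0.7375.
C = C₀ × ½·erfc(0.7375) = 277 × 0.1485 = 41.1 mg/L.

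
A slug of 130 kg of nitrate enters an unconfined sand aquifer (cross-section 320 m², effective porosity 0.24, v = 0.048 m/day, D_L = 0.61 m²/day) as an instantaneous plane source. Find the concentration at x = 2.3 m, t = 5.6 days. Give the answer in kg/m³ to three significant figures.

For an instantaneous plane source, C(x,t) = M/(n_e·A·√(4πDt)) · exp(−(x−vt)²/(4Dt)), with n_e·A the pore (flow) area.
Plume center vt = 0.048 × 5.6 = 0.2688 m, so the well at 2.3 m is 2.0312 m downgradient of the peak.
√(4πDt) = 6.552 m, giving peak height M/(n_e·A·√(4πDt)) = 130/(0.24 × 320 × 6.552) = 0.2583 kg/m³.
(x−vt)²/(4Dt) = (2.0312)²/(4 × 0.61 × 5.6) = 0.3019; exp(−0.3019) = 0.7394.
C = 0.2583 × 0.7394 = 0.191 kg/m³.

0.191 kg/m³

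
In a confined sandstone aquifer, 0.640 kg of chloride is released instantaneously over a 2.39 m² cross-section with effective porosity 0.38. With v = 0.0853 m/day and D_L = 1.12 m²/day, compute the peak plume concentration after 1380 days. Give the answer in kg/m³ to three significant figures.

The peak of an instantaneous 1D plume sits at x = vt; there the Gaussian factor is 1 and C_max = M/(n_e·A·√(4πDt)), where n_e·A is the pore area the mass is dissolved in.
√(4πDt) = √(4π × 1.12 × 1380) = 139.4 m, so C_max = 0.640/(0.38 × 2.39 × 139.4) = 0.00506 kg/m³.

0.00506 kg/m³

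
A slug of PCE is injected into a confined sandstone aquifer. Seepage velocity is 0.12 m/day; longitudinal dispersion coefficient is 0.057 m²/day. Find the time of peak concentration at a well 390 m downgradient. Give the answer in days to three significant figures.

3250 days

For the 1D instantaneous-source solution, setting ∂C/∂t = 0 at fixed x gives v²t² + 2Dt − x² = 0, so t = (√(D² + v²x²) − D)/v².
√(D² + v²x²) = √(0.057² + 0.12² × 390²) = 46.80; v² = 0.0144.
t = (46.80 − 0.057)/0.0144 = 3250 days (vs. the pure-advection estimate x/v = 3250 d).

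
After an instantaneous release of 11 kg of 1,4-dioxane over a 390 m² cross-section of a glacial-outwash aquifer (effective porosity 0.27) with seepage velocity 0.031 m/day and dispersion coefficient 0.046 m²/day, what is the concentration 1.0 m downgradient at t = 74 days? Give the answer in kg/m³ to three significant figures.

For an instantaneous plane source, C(x,t) = M/(n_e·A·√(4πDt)) · exp(−(x−vt)²/(4Dt)), with n_e·A the pore (flow) area.
Plume center vt = 0.031 × 74 = 2.294 m, so the well at 1.0 m is 1.294 m upgradient of the peak.
√(4πDt) = 6.540 m, giving peak height M/(n_e·A·√(4πDt)) = 11/(0.27 × 390 × 6.540) = 0.01597 kg/m³.
(x−vt)²/(4Dt) = (-1.294)²/(4 × 0.046 × 74) = 0.1230; exp(−0.1230) = 0.8843.
C = 0.01597 × 0.8843 = 0.0141 kg/m³.

0.0141 kg/m³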